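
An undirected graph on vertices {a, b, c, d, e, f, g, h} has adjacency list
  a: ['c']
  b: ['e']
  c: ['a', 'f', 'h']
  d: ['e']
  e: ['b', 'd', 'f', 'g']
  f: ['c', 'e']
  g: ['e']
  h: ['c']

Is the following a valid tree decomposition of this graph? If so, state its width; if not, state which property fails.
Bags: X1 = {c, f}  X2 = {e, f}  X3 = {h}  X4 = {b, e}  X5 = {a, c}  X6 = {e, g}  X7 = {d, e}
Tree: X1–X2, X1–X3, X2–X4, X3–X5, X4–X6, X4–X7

A tree decomposition must satisfy three properties: every vertex lies in some bag; for every edge, both endpoints lie together in some bag; and for every vertex, the bags containing it form a connected subtree. Here edge (c,h) lies in no bag, so the decomposition is invalid.

No — edge (c,h) lies in no bag.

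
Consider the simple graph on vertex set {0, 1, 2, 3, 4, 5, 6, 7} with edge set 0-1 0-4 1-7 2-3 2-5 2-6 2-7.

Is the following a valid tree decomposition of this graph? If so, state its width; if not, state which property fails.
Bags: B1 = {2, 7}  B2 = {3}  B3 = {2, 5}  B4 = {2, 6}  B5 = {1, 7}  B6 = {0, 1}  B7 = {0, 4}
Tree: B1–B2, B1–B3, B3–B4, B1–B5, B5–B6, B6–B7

No — edge (2,3) lies in no bag.

A tree decomposition must satisfy three properties: every vertex lies in some bag; for every edge, both endpoints lie together in some bag; and for every vertex, the bags containing it form a connected subtree. Here edge (2,3) lies in no bag, so the decomposition is invalid.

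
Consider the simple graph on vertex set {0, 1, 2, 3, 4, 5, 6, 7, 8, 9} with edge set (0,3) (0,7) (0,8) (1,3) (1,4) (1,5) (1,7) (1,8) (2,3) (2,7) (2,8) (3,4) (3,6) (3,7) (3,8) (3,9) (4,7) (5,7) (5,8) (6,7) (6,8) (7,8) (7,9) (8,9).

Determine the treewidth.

A width-3 tree decomposition is:
Bags: B1 = {3, 7, 8, 9}  B2 = {1, 3, 7, 8}  B3 = {3, 6, 7, 8}  B4 = {0, 3, 7, 8}  B5 = {1, 3, 4, 7}  B6 = {1, 5, 7, 8}  B7 = {2, 3, 7, 8}
Tree: B1–B2, B2–B3, B1–B4, B2–B5, B2–B6, B1–B7
Each bag holds 4 vertices, so the decomposition has width 3, which upper-bounds the treewidth. Conversely, {0, 3, 7, 8} is a clique of size 4, and the vertices of any clique must share a bag in every tree decomposition; so some bag has ≥ 4 vertices and tw(G) ≥ 3. The upper and lower bounds meet at 3, so that is the treewidth.

3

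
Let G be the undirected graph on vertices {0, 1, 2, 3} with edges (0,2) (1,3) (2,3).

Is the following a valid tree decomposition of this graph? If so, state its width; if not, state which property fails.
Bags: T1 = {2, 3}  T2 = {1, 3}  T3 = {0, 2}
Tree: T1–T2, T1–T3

Vertex coverage: the bags together contain {0, 1, 2, 3}, the full vertex set. Edge coverage: each edge of G has both endpoints in at least one bag. Running intersection: for every vertex, the bags containing it form a connected subtree. All three properties hold, so this is a valid tree decomposition of width max|bag| − 1 = 1, and hence tw(G) ≤ 1.

Yes; width 1.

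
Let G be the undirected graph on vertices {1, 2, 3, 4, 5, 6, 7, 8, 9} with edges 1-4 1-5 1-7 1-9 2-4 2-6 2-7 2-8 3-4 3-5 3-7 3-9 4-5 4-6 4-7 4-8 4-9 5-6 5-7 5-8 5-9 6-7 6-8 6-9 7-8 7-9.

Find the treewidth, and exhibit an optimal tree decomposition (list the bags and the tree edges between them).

Every bag has size at most 5, so the width is 5 − 1 = 4 and tw(G) ≤ 4. For the lower bound, the 5 vertices {2, 4, 6, 7, 8} are pairwise adjacent, and any tree decomposition puts a clique entirely inside one bag — forcing width ≥ 4. Combining the bounds, tw(G) = 4.

Treewidth 4.
Bags: B1 = {3, 4, 5, 7, 9}  B2 = {4, 5, 6, 7, 9}  B3 = {1, 4, 5, 7, 9}  B4 = {4, 5, 6, 7, 8}  B5 = {2, 4, 6, 7, 8}
Tree: B1–B2, B2–B3, B2–B4, B4–B5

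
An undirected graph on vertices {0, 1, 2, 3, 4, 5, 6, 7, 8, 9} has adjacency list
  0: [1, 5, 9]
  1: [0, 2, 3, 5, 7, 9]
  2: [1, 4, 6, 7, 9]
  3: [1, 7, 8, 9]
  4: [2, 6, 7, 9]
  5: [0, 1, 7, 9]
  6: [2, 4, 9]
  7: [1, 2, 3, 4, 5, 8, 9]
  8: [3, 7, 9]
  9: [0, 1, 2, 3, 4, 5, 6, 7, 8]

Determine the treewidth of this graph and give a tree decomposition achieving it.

Treewidth 3.
Bags: B1 = {1, 5, 7, 9}  B2 = {1, 3, 7, 9}  B3 = {3, 7, 8, 9}  B4 = {0, 1, 5, 9}  B5 = {1, 2, 7, 9}  B6 = {2, 4, 7, 9}  B7 = {2, 4, 6, 9}
Tree: B1–B2, B2–B3, B1–B4, B1–B5, B5–B6, B6–B7

The largest bag has 4 vertices, giving width 3; this decomposition certifies tw(G) ≤ 3. On the other hand G contains the 4-clique {0, 1, 5, 9}. A clique must lie in a single bag of any decomposition, so no decomposition can have width below 3. The upper and lower bounds meet at 3, so that is the treewidth.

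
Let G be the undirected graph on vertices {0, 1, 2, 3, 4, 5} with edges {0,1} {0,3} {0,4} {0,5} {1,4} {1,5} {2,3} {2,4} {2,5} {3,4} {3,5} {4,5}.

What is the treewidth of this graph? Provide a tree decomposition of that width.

Treewidth 3.
One optimal decomposition is:
Bags: B1 = {0, 3, 4, 5}  B2 = {0, 1, 4, 5}  B3 = {2, 3, 4, 5}
Tree: B1–B2, B1–B3

Every bag has size at most 4, so the width is 4 − 1 = 3 and tw(G) ≤ 3. On the other hand G contains the 4-clique {0, 1, 4, 5}. A clique must lie in a single bag of any decomposition, so no decomposition can have width below 3. Combining the bounds, tw(G) = 3.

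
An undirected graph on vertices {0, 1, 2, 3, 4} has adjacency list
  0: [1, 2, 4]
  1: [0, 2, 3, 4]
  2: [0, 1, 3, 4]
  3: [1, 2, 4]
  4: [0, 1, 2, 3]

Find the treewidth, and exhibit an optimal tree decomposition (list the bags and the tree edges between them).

The largest bag has 4 vertices, giving width 3; this decomposition certifies tw(G) ≤ 3. Conversely, {0, 1, 2, 4} is a clique of size 4, and the vertices of any clique must share a bag in every tree decomposition; so some bag has ≥ 4 vertices and tw(G) ≥ 3. Hence tw(G) = 3 exactly.

Treewidth 3.
Bags: B1 = {0, 1, 2, 4}  B2 = {1, 2, 3, 4}
Tree: B1–B2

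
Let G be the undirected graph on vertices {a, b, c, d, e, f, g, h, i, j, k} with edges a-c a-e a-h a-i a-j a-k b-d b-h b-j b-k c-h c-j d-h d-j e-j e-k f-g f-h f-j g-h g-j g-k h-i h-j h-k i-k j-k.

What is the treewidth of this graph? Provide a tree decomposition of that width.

Treewidth 3.
One such decomposition:
Bags: B1 = {a, h, j, k}  B2 = {a, c, h, j}  B3 = {b, h, j, k}  B4 = {a, e, j, k}  B5 = {b, d, h, j}  B6 = {a, h, i, k}  B7 = {g, h, j, k}  B8 = {f, g, h, j}
Tree: B1–B2, B1–B3, B1–B4, B3–B5, B1–B6, B1–B7, B7–B8

The largest bag has 4 vertices, giving width 3; this decomposition certifies tw(G) ≤ 3. On the other hand G contains the 4-clique {a, e, j, k}. A clique must lie in a single bag of any decomposition, so no decomposition can have width below 3. The upper and lower bounds meet at 3, so that is the treewidth.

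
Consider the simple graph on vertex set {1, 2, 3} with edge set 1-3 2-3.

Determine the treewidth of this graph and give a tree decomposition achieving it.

Treewidth 1.
One such decomposition:
Bags: B1 = {1, 3}  B2 = {2, 3}
Tree: B1–B2

The largest bag has 2 vertices, giving width 1; this decomposition certifies tw(G) ≤ 1. Since G has at least one edge (e.g. 3–1), it is not an edgeless graph, so tw(G) ≥ 1. Hence tw(G) = 1 exactly.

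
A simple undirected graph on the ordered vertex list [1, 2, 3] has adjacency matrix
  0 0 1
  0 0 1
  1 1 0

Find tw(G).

A width-1 tree decomposition is:
Bags: B1 = {2, 3}  B2 = {1, 3}
Tree: B1–B2
The largest bag has 2 vertices, giving width 1; this decomposition certifies tw(G) ≤ 1. Any graph with an edge has treewidth ≥ 1, and G has the edge 3–2. The upper and lower bounds meet at 1, so that is the treewidth.

1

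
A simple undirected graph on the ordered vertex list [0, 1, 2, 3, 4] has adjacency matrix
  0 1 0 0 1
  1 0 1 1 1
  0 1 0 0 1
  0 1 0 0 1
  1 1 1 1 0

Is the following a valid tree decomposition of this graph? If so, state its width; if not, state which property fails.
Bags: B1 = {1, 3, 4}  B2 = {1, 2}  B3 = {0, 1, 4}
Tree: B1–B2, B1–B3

No — edge (4,2) lies in no bag.

A tree decomposition must satisfy three properties: every vertex lies in some bag; for every edge, both endpoints lie together in some bag; and for every vertex, the bags containing it form a connected subtree. Here edge (4,2) lies in no bag, so the decomposition is invalid.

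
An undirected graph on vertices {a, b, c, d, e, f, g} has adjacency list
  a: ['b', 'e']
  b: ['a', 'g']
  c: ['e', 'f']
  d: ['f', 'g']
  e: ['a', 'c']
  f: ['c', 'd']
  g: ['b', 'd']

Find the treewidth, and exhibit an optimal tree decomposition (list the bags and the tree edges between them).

Treewidth 2.
One optimal decomposition is:
Bags: B1 = {a, b, g}  B2 = {a, e, g}  B3 = {c, e, g}  B4 = {c, f, g}  B5 = {d, f, g}
Tree: B1–B2, B2–B3, B3–B4, B4–B5

Each bag holds 3 vertices, so the decomposition has width 2, which upper-bounds the treewidth. The edges g–b–a–e–c–f–d–g form a cycle, so G is not a tree and its treewidth is at least 2. The upper and lower bounds meet at 2, so that is the treewidth.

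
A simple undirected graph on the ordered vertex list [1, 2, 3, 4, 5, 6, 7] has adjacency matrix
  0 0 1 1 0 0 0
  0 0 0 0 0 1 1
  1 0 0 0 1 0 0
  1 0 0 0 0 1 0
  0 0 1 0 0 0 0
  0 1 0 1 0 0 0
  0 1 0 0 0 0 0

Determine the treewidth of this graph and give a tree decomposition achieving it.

Treewidth 1.
One optimal decomposition is:
Bags: B1 = {3, 5}  B2 = {1, 3}  B3 = {1, 4}  B4 = {4, 6}  B5 = {2, 6}  B6 = {2, 7}
Tree: B1–B2, B2–B3, B3–B4, B4–B5, B5–B6

The largest bag has 2 vertices, giving width 1; this decomposition certifies tw(G) ≤ 1. Any graph with an edge has treewidth ≥ 1, and G has the edge 5–3. Therefore the treewidth is 1.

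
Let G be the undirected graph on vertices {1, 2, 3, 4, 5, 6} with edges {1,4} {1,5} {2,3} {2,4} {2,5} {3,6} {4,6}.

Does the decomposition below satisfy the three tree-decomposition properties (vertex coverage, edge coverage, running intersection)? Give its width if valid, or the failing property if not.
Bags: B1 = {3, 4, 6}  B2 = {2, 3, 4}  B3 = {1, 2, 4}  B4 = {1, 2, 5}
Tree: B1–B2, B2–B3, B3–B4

Every vertex of G appears in some bag (union = {1, 2, 3, 4, 5, 6}); every edge is covered by a bag; and for each vertex v the set of bags containing v is connected in the bag tree. The decomposition is therefore valid. The largest bag has 3 vertices, so the width is 2.

Yes; width 2.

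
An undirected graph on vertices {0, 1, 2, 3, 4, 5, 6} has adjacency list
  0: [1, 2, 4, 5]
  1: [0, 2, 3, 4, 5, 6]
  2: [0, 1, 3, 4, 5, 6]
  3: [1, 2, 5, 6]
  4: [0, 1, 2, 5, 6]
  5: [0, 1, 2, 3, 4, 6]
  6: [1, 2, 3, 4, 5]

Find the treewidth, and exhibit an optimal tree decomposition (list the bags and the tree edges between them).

The largest bag has 5 vertices, giving width 4; this decomposition certifies tw(G) ≤ 4. For the lower bound, the 5 vertices {1, 2, 3, 5, 6} are pairwise adjacent, and any tree decomposition puts a clique entirely inside one bag — forcing width ≥ 4. Therefore the treewidth is 4.

Treewidth 4.
One such decomposition:
Bags: B1 = {1, 2, 3, 5, 6}  B2 = {1, 2, 4, 5, 6}  B3 = {0, 1, 2, 4, 5}
Tree: B1–B2, B2–B3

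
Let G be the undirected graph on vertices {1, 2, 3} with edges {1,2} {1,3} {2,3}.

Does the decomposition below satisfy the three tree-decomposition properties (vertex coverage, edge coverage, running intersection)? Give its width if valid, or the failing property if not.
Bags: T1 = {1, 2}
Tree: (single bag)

A tree decomposition must satisfy three properties: every vertex lies in some bag; for every edge, both endpoints lie together in some bag; and for every vertex, the bags containing it form a connected subtree. Here vertex 3 appears in no bag, so the decomposition is invalid.

No — vertex 3 appears in no bag.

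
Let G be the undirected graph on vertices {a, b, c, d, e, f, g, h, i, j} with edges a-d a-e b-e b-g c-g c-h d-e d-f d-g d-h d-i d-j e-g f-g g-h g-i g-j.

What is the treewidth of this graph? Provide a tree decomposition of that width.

Treewidth 2.
One optimal decomposition is:
Bags: B1 = {d, e, g}  B2 = {b, e, g}  B3 = {d, g, h}  B4 = {d, g, j}  B5 = {a, d, e}  B6 = {d, f, g}  B7 = {d, g, i}  B8 = {c, g, h}
Tree: B1–B2, B1–B3, B1–B4, B1–B5, B4–B6, B6–B7, B3–B8

The largest bag has 3 vertices, giving width 2; this decomposition certifies tw(G) ≤ 2. On the other hand G contains the 3-clique {d, f, g}. A clique must lie in a single bag of any decomposition, so no decomposition can have width below 2. The upper and lower bounds meet at 2, so that is the treewidth.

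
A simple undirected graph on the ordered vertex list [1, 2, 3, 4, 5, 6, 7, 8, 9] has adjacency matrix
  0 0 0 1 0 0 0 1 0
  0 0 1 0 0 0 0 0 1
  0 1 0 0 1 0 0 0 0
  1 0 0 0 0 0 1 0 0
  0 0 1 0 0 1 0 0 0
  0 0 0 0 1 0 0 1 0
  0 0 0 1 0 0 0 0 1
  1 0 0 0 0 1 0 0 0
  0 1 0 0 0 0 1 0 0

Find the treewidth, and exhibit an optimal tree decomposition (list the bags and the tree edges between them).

The largest bag has 3 vertices, giving width 2; this decomposition certifies tw(G) ≤ 2. The edges 1–4–7–9–2–3–5–6–8–1 form a cycle, so G is not a tree and its treewidth is at least 2. The upper and lower bounds meet at 2, so that is the treewidth.

Treewidth 2.
One optimal decomposition is:
Bags: B1 = {1, 4, 7}  B2 = {1, 7, 9}  B3 = {1, 2, 9}  B4 = {1, 2, 3}  B5 = {1, 3, 5}  B6 = {1, 5, 6}  B7 = {1, 6, 8}
Tree: B1–B2, B2–B3, B3–B4, B4–B5, B5–B6, B6–B7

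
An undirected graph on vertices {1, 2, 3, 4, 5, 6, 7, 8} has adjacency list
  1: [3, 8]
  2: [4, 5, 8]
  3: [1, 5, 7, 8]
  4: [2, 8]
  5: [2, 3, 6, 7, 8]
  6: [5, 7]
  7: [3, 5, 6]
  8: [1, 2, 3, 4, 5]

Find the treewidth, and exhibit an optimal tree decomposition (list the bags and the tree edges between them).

The largest bag has 3 vertices, giving width 2; this decomposition certifies tw(G) ≤ 2. On the other hand G contains the 3-clique {1, 3, 8}. A clique must lie in a single bag of any decomposition, so no decomposition can have width below 2. Therefore the treewidth is 2.

Treewidth 2.
Bags: B1 = {5, 6, 7}  B2 = {3, 5, 7}  B3 = {3, 5, 8}  B4 = {1, 3, 8}  B5 = {2, 5, 8}  B6 = {2, 4, 8}
Tree: B1–B2, B2–B3, B3–B4, B3–B5, B5–B6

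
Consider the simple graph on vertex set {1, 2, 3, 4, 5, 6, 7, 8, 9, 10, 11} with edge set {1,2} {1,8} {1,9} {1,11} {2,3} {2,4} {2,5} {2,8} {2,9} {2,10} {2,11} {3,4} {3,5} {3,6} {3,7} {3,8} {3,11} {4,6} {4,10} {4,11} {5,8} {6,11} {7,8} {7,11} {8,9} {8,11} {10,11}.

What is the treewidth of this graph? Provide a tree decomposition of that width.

Each bag holds 4 vertices, so the decomposition has width 3, which upper-bounds the treewidth. Conversely, {1, 2, 8, 9} is a clique of size 4, and the vertices of any clique must share a bag in every tree decomposition; so some bag has ≥ 4 vertices and tw(G) ≥ 3. The upper and lower bounds meet at 3, so that is the treewidth.

Treewidth 3.
Bags: B1 = {2, 3, 4, 11}  B2 = {2, 3, 8, 11}  B3 = {3, 4, 6, 11}  B4 = {1, 2, 8, 11}  B5 = {3, 7, 8, 11}  B6 = {2, 4, 10, 11}  B7 = {2, 3, 5, 8}  B8 = {1, 2, 8, 9}
Tree: B1–B2, B1–B3, B2–B4, B2–B5, B1–B6, B2–B7, B4–B8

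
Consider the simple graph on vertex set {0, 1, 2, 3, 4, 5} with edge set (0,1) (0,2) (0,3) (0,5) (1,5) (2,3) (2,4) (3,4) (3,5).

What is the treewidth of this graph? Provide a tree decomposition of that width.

Every bag has size at most 3, so the width is 3 − 1 = 2 and tw(G) ≤ 2. Conversely, {0, 1, 5} is a clique of size 3, and the vertices of any clique must share a bag in every tree decomposition; so some bag has ≥ 3 vertices and tw(G) ≥ 2. Combining the bounds, tw(G) = 2.

Treewidth 2.
One such decomposition:
Bags: B1 = {0, 1, 5}  B2 = {0, 3, 5}  B3 = {0, 2, 3}  B4 = {2, 3, 4}
Tree: B1–B2, B2–B3, B3–B4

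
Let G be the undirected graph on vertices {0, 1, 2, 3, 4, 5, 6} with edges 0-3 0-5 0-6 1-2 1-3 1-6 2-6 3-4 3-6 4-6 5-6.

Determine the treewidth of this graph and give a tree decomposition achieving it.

Each bag holds 3 vertices, so the decomposition has width 2, which upper-bounds the treewidth. For the lower bound, the 3 vertices {1, 2, 6} are pairwise adjacent, and any tree decomposition puts a clique entirely inside one bag — forcing width ≥ 2. The upper and lower bounds meet at 2, so that is the treewidth.

Treewidth 2.
One such decomposition:
Bags: B1 = {1, 3, 6}  B2 = {0, 3, 6}  B3 = {3, 4, 6}  B4 = {1, 2, 6}  B5 = {0, 5, 6}
Tree: B1–B2, B1–B3, B1–B4, B2–B5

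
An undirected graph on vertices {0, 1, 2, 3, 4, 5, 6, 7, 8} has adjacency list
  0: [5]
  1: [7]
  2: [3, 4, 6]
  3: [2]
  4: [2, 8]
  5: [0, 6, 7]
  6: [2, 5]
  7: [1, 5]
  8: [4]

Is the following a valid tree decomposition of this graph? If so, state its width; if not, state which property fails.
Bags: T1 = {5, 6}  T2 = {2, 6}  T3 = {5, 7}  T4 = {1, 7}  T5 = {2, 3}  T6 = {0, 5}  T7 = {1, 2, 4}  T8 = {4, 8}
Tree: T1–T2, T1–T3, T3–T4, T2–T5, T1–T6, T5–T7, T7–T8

A tree decomposition must satisfy three properties: every vertex lies in some bag; for every edge, both endpoints lie together in some bag; and for every vertex, the bags containing it form a connected subtree. Here bags containing vertex 1 are not connected in the tree, so the decomposition is invalid.

No — bags containing vertex 1 are not connected in the tree.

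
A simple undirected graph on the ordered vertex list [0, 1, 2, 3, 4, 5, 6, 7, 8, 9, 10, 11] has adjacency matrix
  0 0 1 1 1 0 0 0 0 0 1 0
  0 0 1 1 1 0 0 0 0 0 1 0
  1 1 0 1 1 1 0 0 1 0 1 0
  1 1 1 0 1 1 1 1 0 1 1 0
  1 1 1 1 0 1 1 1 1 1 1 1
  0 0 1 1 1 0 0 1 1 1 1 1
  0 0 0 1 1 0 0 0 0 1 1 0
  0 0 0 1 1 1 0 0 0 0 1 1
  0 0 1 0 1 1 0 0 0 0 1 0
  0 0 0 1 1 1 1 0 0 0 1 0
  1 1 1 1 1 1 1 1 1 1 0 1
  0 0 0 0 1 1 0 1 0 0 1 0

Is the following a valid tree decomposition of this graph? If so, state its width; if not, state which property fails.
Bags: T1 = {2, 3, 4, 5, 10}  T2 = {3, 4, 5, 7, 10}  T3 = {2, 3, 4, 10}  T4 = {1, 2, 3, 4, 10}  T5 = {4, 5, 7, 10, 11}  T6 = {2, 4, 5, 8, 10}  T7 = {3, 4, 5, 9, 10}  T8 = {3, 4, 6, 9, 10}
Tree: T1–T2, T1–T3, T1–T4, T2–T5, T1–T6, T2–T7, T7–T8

A tree decomposition must satisfy three properties: every vertex lies in some bag; for every edge, both endpoints lie together in some bag; and for every vertex, the bags containing it form a connected subtree. Here vertex 0 appears in no bag, so the decomposition is invalid.

No — vertex 0 appears in no bag.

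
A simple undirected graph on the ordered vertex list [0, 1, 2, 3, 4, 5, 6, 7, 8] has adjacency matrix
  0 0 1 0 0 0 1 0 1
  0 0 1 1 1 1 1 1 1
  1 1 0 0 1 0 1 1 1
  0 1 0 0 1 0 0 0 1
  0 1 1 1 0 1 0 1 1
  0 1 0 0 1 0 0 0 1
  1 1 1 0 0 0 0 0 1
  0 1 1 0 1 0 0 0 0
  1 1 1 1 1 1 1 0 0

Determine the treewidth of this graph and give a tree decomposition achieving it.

Treewidth 3.
One optimal decomposition is:
Bags: B1 = {1, 2, 4, 8}  B2 = {1, 2, 6, 8}  B3 = {1, 3, 4, 8}  B4 = {1, 2, 4, 7}  B5 = {0, 2, 6, 8}  B6 = {1, 4, 5, 8}
Tree: B1–B2, B1–B3, B1–B4, B2–B5, B3–B6

Each bag holds 4 vertices, so the decomposition has width 3, which upper-bounds the treewidth. Conversely, {0, 2, 6, 8} is a clique of size 4, and the vertices of any clique must share a bag in every tree decomposition; so some bag has ≥ 4 vertices and tw(G) ≥ 3. Therefore the treewidth is 3.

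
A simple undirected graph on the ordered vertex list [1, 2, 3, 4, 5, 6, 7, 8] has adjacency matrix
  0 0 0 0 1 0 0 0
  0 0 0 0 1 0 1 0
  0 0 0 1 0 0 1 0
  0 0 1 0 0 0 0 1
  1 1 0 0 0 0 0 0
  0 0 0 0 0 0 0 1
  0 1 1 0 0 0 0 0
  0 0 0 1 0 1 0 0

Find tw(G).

1

A width-1 tree decomposition is:
Bags: B1 = {1, 5}  B2 = {2, 5}  B3 = {2, 7}  B4 = {3, 7}  B5 = {3, 4}  B6 = {4, 8}  B7 = {6, 8}
Tree: B1–B2, B2–B3, B3–B4, B4–B5, B5–B6, B6–B7
The largest bag has 2 vertices, giving width 1; this decomposition certifies tw(G) ≤ 1. Any graph with an edge has treewidth ≥ 1, and G has the edge 1–5. Combining the bounds, tw(G) = 1.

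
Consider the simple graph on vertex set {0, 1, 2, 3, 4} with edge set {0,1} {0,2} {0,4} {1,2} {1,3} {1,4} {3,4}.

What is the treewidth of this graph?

A width-2 tree decomposition is:
Bags: B1 = {0, 1, 4}  B2 = {0, 1, 2}  B3 = {1, 3, 4}
Tree: B1–B2, B1–B3
Each bag holds 3 vertices, so the decomposition has width 2, which upper-bounds the treewidth. Conversely, {0, 1, 2} is a clique of size 3, and the vertices of any clique must share a bag in every tree decomposition; so some bag has ≥ 3 vertices and tw(G) ≥ 2. Combining the bounds, tw(G) = 2.

2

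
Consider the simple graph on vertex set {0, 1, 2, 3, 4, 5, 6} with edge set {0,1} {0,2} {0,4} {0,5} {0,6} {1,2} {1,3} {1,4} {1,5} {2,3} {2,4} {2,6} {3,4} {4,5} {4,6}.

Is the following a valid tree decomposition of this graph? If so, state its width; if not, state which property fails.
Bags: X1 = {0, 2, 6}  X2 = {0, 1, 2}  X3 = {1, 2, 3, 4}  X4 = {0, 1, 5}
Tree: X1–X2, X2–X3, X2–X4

A tree decomposition must satisfy three properties: every vertex lies in some bag; for every edge, both endpoints lie together in some bag; and for every vertex, the bags containing it form a connected subtree. Here edge (6,4) lies in no bag, so the decomposition is invalid.

No — edge (6,4) lies in no bag.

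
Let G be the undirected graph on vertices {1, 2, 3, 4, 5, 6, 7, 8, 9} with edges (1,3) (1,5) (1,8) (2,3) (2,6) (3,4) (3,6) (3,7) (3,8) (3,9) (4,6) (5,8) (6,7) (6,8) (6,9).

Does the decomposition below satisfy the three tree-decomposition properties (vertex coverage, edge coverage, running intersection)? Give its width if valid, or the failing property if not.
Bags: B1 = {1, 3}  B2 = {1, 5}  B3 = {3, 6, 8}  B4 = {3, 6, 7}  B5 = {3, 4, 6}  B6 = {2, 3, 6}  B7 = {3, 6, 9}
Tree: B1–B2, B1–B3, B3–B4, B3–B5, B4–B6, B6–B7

A tree decomposition must satisfy three properties: every vertex lies in some bag; for every edge, both endpoints lie together in some bag; and for every vertex, the bags containing it form a connected subtree. Here edge (8,1) lies in no bag, so the decomposition is invalid.

No — edge (8,1) lies in no bag.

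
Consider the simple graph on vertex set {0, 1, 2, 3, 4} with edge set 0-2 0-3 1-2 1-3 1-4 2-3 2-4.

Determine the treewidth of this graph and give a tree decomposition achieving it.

Each bag holds 3 vertices, so the decomposition has width 2, which upper-bounds the treewidth. On the other hand G contains the 3-clique {0, 2, 3}. A clique must lie in a single bag of any decomposition, so no decomposition can have width below 2. Hence tw(G) = 2 exactly.

Treewidth 2.
One optimal decomposition is:
Bags: B1 = {0, 2, 3}  B2 = {1, 2, 3}  B3 = {1, 2, 4}
Tree: B1–B2, B2–B3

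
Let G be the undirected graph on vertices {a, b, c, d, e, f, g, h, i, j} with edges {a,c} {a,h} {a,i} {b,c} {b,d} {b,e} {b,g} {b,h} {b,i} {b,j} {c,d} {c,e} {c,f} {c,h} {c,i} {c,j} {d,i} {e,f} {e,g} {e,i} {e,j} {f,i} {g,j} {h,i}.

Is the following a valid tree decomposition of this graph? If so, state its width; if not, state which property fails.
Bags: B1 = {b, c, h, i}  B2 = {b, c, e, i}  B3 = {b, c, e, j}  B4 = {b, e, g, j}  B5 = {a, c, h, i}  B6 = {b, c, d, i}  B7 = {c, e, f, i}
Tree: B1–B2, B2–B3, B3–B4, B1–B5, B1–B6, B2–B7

Yes; width 3.

Vertex coverage: the bags together contain {a, b, c, d, e, f, g, h, i, j}, the full vertex set. Edge coverage: each edge of G has both endpoints in at least one bag. Running intersection: for every vertex, the bags containing it form a connected subtree. All three properties hold, so this is a valid tree decomposition of width max|bag| − 1 = 3, and hence tw(G) ≤ 3.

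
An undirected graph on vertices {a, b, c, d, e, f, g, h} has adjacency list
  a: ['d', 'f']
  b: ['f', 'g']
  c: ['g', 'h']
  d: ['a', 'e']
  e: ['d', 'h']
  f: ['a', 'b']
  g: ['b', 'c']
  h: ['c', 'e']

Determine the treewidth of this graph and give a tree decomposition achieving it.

Treewidth 2.
One optimal decomposition is:
Bags: B1 = {b, c, g}  B2 = {b, c, f}  B3 = {a, c, f}  B4 = {a, c, d}  B5 = {c, d, e}  B6 = {c, e, h}
Tree: B1–B2, B2–B3, B3–B4, B4–B5, B5–B6

Every bag has size at most 3, so the width is 3 − 1 = 2 and tw(G) ≤ 2. Since c–g–b–f–a–d–e–h–c is a cycle in G, G is not acyclic. Forests are exactly the graphs of treewidth ≤ 1, so tw(G) ≥ 2. Therefore the treewidth is 2.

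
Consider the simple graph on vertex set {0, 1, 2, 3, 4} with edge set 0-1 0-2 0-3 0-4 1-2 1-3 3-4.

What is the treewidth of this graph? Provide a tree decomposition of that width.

Each bag holds 3 vertices, so the decomposition has width 2, which upper-bounds the treewidth. On the other hand G contains the 3-clique {0, 1, 2}. A clique must lie in a single bag of any decomposition, so no decomposition can have width below 2. Hence tw(G) = 2 exactly.

Treewidth 2.
One such decomposition:
Bags: B1 = {0, 3, 4}  B2 = {0, 1, 3}  B3 = {0, 1, 2}
Tree: B1–B2, B2–B3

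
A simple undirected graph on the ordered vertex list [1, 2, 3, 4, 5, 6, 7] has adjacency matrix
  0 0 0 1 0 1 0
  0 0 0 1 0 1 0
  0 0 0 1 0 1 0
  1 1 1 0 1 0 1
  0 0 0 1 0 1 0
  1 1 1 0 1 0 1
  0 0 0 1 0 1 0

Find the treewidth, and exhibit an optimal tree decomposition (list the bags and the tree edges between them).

Each bag holds 3 vertices, so the decomposition has width 2, which upper-bounds the treewidth. For the lower bound, G contains the cycle 4–5–6–1–4, so G is not a forest; only forests have treewidth ≤ 1, hence tw(G) ≥ 2. Hence tw(G) = 2 exactly.

Treewidth 2.
One optimal decomposition is:
Bags: B1 = {4, 5, 6}  B2 = {1, 4, 6}  B3 = {2, 4, 6}  B4 = {3, 4, 6}  B5 = {4, 6, 7}
Tree: B1–B2, B2–B3, B3–B4, B4–B5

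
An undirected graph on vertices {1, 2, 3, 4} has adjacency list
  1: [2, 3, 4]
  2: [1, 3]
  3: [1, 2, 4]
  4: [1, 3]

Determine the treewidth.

A width-2 tree decomposition is:
Bags: B1 = {1, 3, 4}  B2 = {1, 2, 3}
Tree: B1–B2
Every bag has size at most 3, so the width is 3 − 1 = 2 and tw(G) ≤ 2. On the other hand G contains the 3-clique {1, 2, 3}. A clique must lie in a single bag of any decomposition, so no decomposition can have width below 2. Hence tw(G) = 2 exactly.

2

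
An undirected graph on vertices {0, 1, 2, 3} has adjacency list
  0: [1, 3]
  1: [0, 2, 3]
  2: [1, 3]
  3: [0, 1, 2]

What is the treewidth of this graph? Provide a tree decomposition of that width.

Treewidth 2.
One optimal decomposition is:
Bags: B1 = {1, 2, 3}  B2 = {0, 1, 3}
Tree: B1–B2

Each bag holds 3 vertices, so the decomposition has width 2, which upper-bounds the treewidth. For the lower bound, the 3 vertices {0, 1, 3} are pairwise adjacent, and any tree decomposition puts a clique entirely inside one bag — forcing width ≥ 2. The upper and lower bounds meet at 2, so that is the treewidth.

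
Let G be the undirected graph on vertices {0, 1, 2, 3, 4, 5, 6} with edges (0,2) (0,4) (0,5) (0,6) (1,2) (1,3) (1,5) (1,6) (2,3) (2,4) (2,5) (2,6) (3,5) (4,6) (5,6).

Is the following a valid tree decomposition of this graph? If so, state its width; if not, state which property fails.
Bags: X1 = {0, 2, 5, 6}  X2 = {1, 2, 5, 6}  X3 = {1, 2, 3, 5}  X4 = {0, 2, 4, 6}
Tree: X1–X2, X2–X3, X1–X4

Vertex coverage: the bags together contain {0, 1, 2, 3, 4, 5, 6}, the full vertex set. Edge coverage: each edge of G has both endpoints in at least one bag. Running intersection: for every vertex, the bags containing it form a connected subtree. All three properties hold, so this is a valid tree decomposition of width max|bag| − 1 = 3, and hence tw(G) ≤ 3.

Yes; width 3.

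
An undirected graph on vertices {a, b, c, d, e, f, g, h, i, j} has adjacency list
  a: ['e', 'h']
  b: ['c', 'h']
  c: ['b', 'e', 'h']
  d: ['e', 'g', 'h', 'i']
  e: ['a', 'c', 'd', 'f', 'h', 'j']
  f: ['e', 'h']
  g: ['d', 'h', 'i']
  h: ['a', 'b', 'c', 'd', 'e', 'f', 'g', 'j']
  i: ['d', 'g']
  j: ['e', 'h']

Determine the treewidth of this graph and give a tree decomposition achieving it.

Treewidth 2.
Bags: B1 = {d, e, h}  B2 = {e, h, j}  B3 = {e, f, h}  B4 = {d, g, h}  B5 = {c, e, h}  B6 = {d, g, i}  B7 = {a, e, h}  B8 = {b, c, h}
Tree: B1–B2, B1–B3, B1–B4, B1–B5, B4–B6, B2–B7, B5–B8

Each bag holds 3 vertices, so the decomposition has width 2, which upper-bounds the treewidth. On the other hand G contains the 3-clique {d, g, h}. A clique must lie in a single bag of any decomposition, so no decomposition can have width below 2. Combining the bounds, tw(G) = 2.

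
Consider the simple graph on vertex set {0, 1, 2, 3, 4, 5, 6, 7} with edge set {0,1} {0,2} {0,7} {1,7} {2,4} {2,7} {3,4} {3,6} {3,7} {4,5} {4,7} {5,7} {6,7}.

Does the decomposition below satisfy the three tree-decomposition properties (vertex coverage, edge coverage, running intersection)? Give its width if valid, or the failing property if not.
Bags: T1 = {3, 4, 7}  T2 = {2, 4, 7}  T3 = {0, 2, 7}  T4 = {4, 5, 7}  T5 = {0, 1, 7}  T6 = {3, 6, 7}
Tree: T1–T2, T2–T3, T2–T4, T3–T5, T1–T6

Yes; width 2.

Every vertex of G appears in some bag (union = {0, 1, 2, 3, 4, 5, 6, 7}); every edge is covered by a bag; and for each vertex v the set of bags containing v is connected in the bag tree. The decomposition is therefore valid. The largest bag has 3 vertices, so the width is 2.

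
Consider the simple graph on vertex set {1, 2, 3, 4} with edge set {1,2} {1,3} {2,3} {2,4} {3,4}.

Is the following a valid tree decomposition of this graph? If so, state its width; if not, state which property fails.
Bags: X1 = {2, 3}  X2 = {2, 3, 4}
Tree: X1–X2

No — vertex 1 appears in no bag.

A tree decomposition must satisfy three properties: every vertex lies in some bag; for every edge, both endpoints lie together in some bag; and for every vertex, the bags containing it form a connected subtree. Here vertex 1 appears in no bag, so the decomposition is invalid.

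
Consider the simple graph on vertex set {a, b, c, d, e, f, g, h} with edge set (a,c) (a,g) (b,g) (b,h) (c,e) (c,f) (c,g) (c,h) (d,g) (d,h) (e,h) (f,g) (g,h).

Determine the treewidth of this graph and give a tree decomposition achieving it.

Treewidth 2.
One optimal decomposition is:
Bags: B1 = {c, f, g}  B2 = {a, c, g}  B3 = {c, g, h}  B4 = {c, e, h}  B5 = {b, g, h}  B6 = {d, g, h}
Tree: B1–B2, B2–B3, B3–B4, B3–B5, B5–B6

Each bag holds 3 vertices, so the decomposition has width 2, which upper-bounds the treewidth. On the other hand G contains the 3-clique {a, c, g}. A clique must lie in a single bag of any decomposition, so no decomposition can have width below 2. The upper and lower bounds meet at 2, so that is the treewidth.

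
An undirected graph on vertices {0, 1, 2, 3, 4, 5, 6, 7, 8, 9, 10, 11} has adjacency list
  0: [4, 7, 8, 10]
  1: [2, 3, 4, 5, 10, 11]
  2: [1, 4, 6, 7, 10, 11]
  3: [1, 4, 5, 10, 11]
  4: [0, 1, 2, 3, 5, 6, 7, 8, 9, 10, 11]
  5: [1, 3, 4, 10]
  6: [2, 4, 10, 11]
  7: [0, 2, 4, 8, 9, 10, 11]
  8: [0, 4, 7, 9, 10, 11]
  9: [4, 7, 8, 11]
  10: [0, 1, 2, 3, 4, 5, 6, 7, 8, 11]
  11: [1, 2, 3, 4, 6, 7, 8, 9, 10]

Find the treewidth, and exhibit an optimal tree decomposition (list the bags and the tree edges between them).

The largest bag has 5 vertices, giving width 4; this decomposition certifies tw(G) ≤ 4. Conversely, {4, 7, 8, 9, 11} is a clique of size 5, and the vertices of any clique must share a bag in every tree decomposition; so some bag has ≥ 5 vertices and tw(G) ≥ 4. Hence tw(G) = 4 exactly.

Treewidth 4.
One such decomposition:
Bags: B1 = {1, 2, 4, 10, 11}  B2 = {1, 3, 4, 10, 11}  B3 = {2, 4, 7, 10, 11}  B4 = {4, 7, 8, 10, 11}  B5 = {1, 3, 4, 5, 10}  B6 = {2, 4, 6, 10, 11}  B7 = {0, 4, 7, 8, 10}  B8 = {4, 7, 8, 9, 11}
Tree: B1–B2, B1–B3, B3–B4, B2–B5, B3–B6, B4–B7, B4–B8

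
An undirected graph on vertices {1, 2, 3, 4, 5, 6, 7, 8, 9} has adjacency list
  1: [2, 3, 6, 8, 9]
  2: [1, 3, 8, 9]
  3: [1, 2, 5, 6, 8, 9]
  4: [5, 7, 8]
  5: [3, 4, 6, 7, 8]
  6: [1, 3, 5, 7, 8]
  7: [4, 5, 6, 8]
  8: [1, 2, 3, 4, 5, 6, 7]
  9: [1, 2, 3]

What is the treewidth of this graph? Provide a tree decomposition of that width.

Every bag has size at most 4, so the width is 4 − 1 = 3 and tw(G) ≤ 3. For the lower bound, the 4 vertices {1, 2, 3, 8} are pairwise adjacent, and any tree decomposition puts a clique entirely inside one bag — forcing width ≥ 3. Therefore the treewidth is 3.

Treewidth 3.
One optimal decomposition is:
Bags: B1 = {5, 6, 7, 8}  B2 = {3, 5, 6, 8}  B3 = {1, 3, 6, 8}  B4 = {1, 2, 3, 8}  B5 = {4, 5, 7, 8}  B6 = {1, 2, 3, 9}
Tree: B1–B2, B2–B3, B3–B4, B1–B5, B4–B6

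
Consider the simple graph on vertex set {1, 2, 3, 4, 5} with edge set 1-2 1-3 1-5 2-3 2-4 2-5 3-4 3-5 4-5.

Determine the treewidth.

A width-3 tree decomposition is:
Bags: B1 = {2, 3, 4, 5}  B2 = {1, 2, 3, 5}
Tree: B1–B2
The largest bag has 4 vertices, giving width 3; this decomposition certifies tw(G) ≤ 3. Conversely, {1, 2, 3, 5} is a clique of size 4, and the vertices of any clique must share a bag in every tree decomposition; so some bag has ≥ 4 vertices and tw(G) ≥ 3. Hence tw(G) = 3 exactly.

3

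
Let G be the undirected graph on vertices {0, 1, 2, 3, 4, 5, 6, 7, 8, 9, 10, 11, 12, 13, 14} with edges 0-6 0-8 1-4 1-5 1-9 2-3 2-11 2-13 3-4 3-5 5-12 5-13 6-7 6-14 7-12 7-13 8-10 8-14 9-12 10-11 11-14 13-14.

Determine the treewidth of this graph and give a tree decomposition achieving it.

Each bag holds 4 vertices, so the decomposition has width 3, which upper-bounds the treewidth. For the lower bound: the 4 vertex sets {0,8,10}, {11}, {14}, {2,6,7,13} are disjoint, each induces a connected subgraph, and every pair is joined by at least one edge of G. Contracting each set to a single vertex therefore yields K_{4} as a minor, and since treewidth is minor-monotone, tw(G) ≥ tw(K_{4}) = 3. Therefore the treewidth is 3.

Treewidth 3.
One optimal decomposition is:
Bags: B1 = {0, 8, 10, 11}  B2 = {0, 8, 11, 14}  B3 = {0, 6, 11, 14}  B4 = {2, 6, 11, 14}  B5 = {2, 6, 13, 14}  B6 = {2, 6, 7, 13}  B7 = {2, 3, 7, 13}  B8 = {3, 5, 7, 13}  B9 = {3, 5, 7, 12}  B10 = {3, 4, 5, 12}  B11 = {1, 4, 5, 12}  B12 = {1, 4, 9, 12}
Tree: B1–B2, B2–B3, B3–B4, B4–B5, B5–B6, B6–B7, B7–B8, B8–B9, B9–B10, B10–B11, B11–B12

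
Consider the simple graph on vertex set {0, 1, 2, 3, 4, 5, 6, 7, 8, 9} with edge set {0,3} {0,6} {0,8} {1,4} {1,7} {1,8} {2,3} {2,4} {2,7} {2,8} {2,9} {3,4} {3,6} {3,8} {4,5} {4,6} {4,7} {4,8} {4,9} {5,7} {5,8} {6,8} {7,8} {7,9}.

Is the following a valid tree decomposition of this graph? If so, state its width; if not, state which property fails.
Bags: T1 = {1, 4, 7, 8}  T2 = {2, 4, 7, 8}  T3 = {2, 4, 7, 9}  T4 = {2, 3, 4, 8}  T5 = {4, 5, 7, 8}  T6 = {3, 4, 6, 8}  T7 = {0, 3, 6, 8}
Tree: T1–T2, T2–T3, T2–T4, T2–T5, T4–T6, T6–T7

Yes; width 3.

Vertex coverage: the bags together contain {0, 1, 2, 3, 4, 5, 6, 7, 8, 9}, the full vertex set. Edge coverage: each edge of G has both endpoints in at least one bag. Running intersection: for every vertex, the bags containing it form a connected subtree. All three properties hold, so this is a valid tree decomposition of width max|bag| − 1 = 3, and hence tw(G) ≤ 3.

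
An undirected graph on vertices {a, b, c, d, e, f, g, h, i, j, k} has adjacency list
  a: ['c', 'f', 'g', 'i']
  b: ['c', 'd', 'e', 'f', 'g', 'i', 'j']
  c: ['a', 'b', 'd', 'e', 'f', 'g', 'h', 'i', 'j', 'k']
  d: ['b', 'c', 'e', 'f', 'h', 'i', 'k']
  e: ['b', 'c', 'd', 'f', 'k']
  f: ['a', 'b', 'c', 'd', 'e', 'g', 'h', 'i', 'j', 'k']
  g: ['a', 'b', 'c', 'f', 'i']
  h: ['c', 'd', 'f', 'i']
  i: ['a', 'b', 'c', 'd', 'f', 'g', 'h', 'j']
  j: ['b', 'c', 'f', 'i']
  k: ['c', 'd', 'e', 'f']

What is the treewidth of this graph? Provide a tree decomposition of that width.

Treewidth 4.
One such decomposition:
Bags: B1 = {b, c, d, f, i}  B2 = {b, c, d, e, f}  B3 = {c, d, e, f, k}  B4 = {c, d, f, h, i}  B5 = {b, c, f, g, i}  B6 = {b, c, f, i, j}  B7 = {a, c, f, g, i}
Tree: B1–B2, B2–B3, B1–B4, B1–B5, B1–B6, B5–B7

Each bag holds 5 vertices, so the decomposition has width 4, which upper-bounds the treewidth. Conversely, {c, d, e, f, k} is a clique of size 5, and the vertices of any clique must share a bag in every tree decomposition; so some bag has ≥ 5 vertices and tw(G) ≥ 4. The upper and lower bounds meet at 4, so that is the treewidth.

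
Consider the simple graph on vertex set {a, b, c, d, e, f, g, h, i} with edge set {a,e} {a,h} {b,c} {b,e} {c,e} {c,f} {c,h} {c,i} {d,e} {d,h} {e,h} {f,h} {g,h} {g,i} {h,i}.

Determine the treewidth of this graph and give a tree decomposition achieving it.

Treewidth 2.
One such decomposition:
Bags: B1 = {c, e, h}  B2 = {c, h, i}  B3 = {c, f, h}  B4 = {a, e, h}  B5 = {d, e, h}  B6 = {g, h, i}  B7 = {b, c, e}
Tree: B1–B2, B2–B3, B1–B4, B1–B5, B2–B6, B1–B7

The largest bag has 3 vertices, giving width 2; this decomposition certifies tw(G) ≤ 2. For the lower bound, the 3 vertices {d, e, h} are pairwise adjacent, and any tree decomposition puts a clique entirely inside one bag — forcing width ≥ 2. Combining the bounds, tw(G) = 2.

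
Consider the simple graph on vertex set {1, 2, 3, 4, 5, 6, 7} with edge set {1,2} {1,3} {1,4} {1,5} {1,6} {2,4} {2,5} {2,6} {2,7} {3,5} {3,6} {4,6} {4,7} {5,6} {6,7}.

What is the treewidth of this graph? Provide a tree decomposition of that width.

Treewidth 3.
Bags: B1 = {1, 2, 5, 6}  B2 = {1, 2, 4, 6}  B3 = {2, 4, 6, 7}  B4 = {1, 3, 5, 6}
Tree: B1–B2, B2–B3, B1–B4

The largest bag has 4 vertices, giving width 3; this decomposition certifies tw(G) ≤ 3. For the lower bound, the 4 vertices {1, 2, 4, 6} are pairwise adjacent, and any tree decomposition puts a clique entirely inside one bag — forcing width ≥ 3. Combining the bounds, tw(G) = 3.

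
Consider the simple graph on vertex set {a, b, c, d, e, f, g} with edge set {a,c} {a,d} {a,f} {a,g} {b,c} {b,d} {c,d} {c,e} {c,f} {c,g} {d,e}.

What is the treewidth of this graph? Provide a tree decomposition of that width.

The largest bag has 3 vertices, giving width 2; this decomposition certifies tw(G) ≤ 2. For the lower bound, the 3 vertices {c, d, e} are pairwise adjacent, and any tree decomposition puts a clique entirely inside one bag — forcing width ≥ 2. The upper and lower bounds meet at 2, so that is the treewidth.

Treewidth 2.
One optimal decomposition is:
Bags: B1 = {c, d, e}  B2 = {a, c, d}  B3 = {b, c, d}  B4 = {a, c, g}  B5 = {a, c, f}
Tree: B1–B2, B1–B3, B2–B4, B4–B5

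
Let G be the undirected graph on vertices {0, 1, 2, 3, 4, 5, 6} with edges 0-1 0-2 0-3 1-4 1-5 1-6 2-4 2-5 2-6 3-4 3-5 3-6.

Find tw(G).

3

A width-3 tree decomposition is:
Bags: B1 = {0, 1, 2, 3}  B2 = {1, 2, 3, 6}  B3 = {1, 2, 3, 4}  B4 = {1, 2, 3, 5}
Tree: B1–B2, B2–B3, B3–B4
Every bag has size at most 4, so the width is 4 − 1 = 3 and tw(G) ≤ 3. For the lower bound: the 4 vertex sets {0,2}, {3,6}, {1}, {4} are disjoint, each induces a connected subgraph, and every pair is joined by at least one edge of G. Contracting each set to a single vertex therefore yields K_{4} as a minor, and since treewidth is minor-monotone, tw(G) ≥ tw(K_{4}) = 3. The upper and lower bounds meet at 3, so that is the treewidth.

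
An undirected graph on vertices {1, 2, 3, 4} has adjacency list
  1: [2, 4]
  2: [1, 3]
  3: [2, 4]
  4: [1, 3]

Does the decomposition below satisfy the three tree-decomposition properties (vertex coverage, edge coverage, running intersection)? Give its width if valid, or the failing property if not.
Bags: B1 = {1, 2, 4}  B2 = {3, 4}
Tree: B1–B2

No — edge (2,3) lies in no bag.

A tree decomposition must satisfy three properties: every vertex lies in some bag; for every edge, both endpoints lie together in some bag; and for every vertex, the bags containing it form a connected subtree. Here edge (2,3) lies in no bag, so the decomposition is invalid.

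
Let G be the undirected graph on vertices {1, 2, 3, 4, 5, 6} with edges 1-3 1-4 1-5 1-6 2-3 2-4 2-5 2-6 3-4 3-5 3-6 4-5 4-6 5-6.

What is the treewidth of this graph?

A width-4 tree decomposition is:
Bags: B1 = {2, 3, 4, 5, 6}  B2 = {1, 3, 4, 5, 6}
Tree: B1–B2
Each bag holds 5 vertices, so the decomposition has width 4, which upper-bounds the treewidth. On the other hand G contains the 5-clique {1, 3, 4, 5, 6}. A clique must lie in a single bag of any decomposition, so no decomposition can have width below 4. Therefore the treewidth is 4.

4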